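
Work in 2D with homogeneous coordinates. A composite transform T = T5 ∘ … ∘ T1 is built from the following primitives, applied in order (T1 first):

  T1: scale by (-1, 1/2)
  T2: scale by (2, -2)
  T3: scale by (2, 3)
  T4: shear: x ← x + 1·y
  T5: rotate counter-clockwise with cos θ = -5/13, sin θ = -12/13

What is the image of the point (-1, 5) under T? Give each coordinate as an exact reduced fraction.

T(p) = (-125/13, 207/13)

T1 scale by (-1, 1/2): (-1, 5) → (1, 5/2)
T2 scale by (2, -2): (1, 5/2) → (2, -5)
T3 scale by (2, 3): (2, -5) → (4, -15)
T4 shear: x ← x + 1·y: (4, -15) → (-11, -15)
T5 rotate counter-clockwise with cos θ = -5/13, sin θ = -12/13: (-11, -15) → (-125/13, 207/13)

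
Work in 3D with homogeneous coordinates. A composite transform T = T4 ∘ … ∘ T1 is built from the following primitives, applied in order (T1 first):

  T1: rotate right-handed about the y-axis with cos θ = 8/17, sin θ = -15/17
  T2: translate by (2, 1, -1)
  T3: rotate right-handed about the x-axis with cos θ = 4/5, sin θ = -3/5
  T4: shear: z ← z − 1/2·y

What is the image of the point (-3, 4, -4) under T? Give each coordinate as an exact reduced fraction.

T1 rotate right-handed about the y-axis with cos θ = 8/17, sin θ = -15/17: (-3, 4, -4) → (36/17, 4, -77/17)
T2 translate by (2, 1, -1): (36/17, 4, -77/17) → (70/17, 5, -94/17)
T3 rotate right-handed about the x-axis with cos θ = 4/5, sin θ = -3/5: (70/17, 5, -94/17) → (70/17, 58/85, -631/85)
T4 shear: z ← z − 1/2·y: (70/17, 58/85, -631/85) → (70/17, 58/85, -132/17)

T(p) = (70/17, 58/85, -132/17)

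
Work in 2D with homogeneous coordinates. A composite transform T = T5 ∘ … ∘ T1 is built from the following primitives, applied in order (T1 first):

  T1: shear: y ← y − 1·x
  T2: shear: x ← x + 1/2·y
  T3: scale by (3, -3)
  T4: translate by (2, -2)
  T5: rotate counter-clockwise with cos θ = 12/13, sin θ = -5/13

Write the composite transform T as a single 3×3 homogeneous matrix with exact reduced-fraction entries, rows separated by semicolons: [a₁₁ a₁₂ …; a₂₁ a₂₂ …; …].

T = [33/13 3/13 14/13; 57/26 -87/26 -34/13; 0 0 1]

T1 = [1 0 0; -1 1 0; 0 0 1]
T2·T1 = [1/2 1/2 0; -1 1 0; 0 0 1]
T3·…·T1 = [3/2 3/2 0; 3 -3 0; 0 0 1]
T4·…·T1 = [3/2 3/2 2; 3 -3 -2; 0 0 1]
T5·…·T1 = [33/13 3/13 14/13; 57/26 -87/26 -34/13; 0 0 1]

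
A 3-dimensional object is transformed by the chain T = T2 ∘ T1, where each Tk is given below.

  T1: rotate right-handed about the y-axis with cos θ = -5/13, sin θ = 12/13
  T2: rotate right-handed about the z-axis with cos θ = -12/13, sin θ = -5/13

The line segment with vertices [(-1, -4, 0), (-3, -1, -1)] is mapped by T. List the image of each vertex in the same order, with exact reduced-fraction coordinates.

image vertices: (-320/169, 599/169, 12/13), (-101/169, 141/169, 41/13)

T1 rotate right-handed about the y-axis with cos θ = -5/13, sin θ = 12/13: (-1, -4, 0) → (5/13, -4, 12/13); (-3, -1, -1) → (3/13, -1, 41/13)
T2 rotate right-handed about the z-axis with cos θ = -12/13, sin θ = -5/13: (5/13, -4, 12/13) → (-320/169, 599/169, 12/13); (3/13, -1, 41/13) → (-101/169, 141/169, 41/13)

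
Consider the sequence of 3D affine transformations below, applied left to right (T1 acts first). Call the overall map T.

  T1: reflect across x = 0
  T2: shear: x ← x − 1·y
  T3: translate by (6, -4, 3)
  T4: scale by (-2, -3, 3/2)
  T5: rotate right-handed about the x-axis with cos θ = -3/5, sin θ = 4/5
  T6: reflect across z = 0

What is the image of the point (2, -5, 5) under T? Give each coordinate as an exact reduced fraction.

T1 reflect across x = 0: (2, -5, 5) → (-2, -5, 5)
T2 shear: x ← x − 1·y: (-2, -5, 5) → (3, -5, 5)
T3 translate by (6, -4, 3): (3, -5, 5) → (9, -9, 8)
T4 scale by (-2, -3, 3/2): (9, -9, 8) → (-18, 27, 12)
T5 rotate right-handed about the x-axis with cos θ = -3/5, sin θ = 4/5: (-18, 27, 12) → (-18, -129/5, 72/5)
T6 reflect across z = 0: (-18, -129/5, 72/5) → (-18, -129/5, -72/5)

T(p) = (-18, -129/5, -72/5)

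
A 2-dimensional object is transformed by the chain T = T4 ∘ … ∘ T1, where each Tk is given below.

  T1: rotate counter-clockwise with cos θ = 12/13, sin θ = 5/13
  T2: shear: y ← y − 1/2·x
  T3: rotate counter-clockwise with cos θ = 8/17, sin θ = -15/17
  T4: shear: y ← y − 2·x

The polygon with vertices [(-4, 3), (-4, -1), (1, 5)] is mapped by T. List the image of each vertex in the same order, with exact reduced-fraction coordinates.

T1 rotate counter-clockwise with cos θ = 12/13, sin θ = 5/13: (-4, 3) → (-63/13, 16/13); (-4, -1) → (-43/13, -32/13); (1, 5) → (-1, 5)
T2 shear: y ← y − 1/2·x: (-63/13, 16/13) → (-63/13, 95/26); (-43/13, -32/13) → (-43/13, -21/26); (-1, 5) → (-1, 11/2)
T3 rotate counter-clockwise with cos θ = 8/17, sin θ = -15/17: (-63/13, 95/26) → (417/442, 1325/221); (-43/13, -21/26) → (-59/26, 33/13); (-1, 11/2) → (149/34, 59/17)
T4 shear: y ← y − 2·x: (417/442, 1325/221) → (417/442, 908/221); (-59/26, 33/13) → (-59/26, 92/13); (149/34, 59/17) → (149/34, -90/17)

image vertices: (417/442, 908/221), (-59/26, 92/13), (149/34, -90/17)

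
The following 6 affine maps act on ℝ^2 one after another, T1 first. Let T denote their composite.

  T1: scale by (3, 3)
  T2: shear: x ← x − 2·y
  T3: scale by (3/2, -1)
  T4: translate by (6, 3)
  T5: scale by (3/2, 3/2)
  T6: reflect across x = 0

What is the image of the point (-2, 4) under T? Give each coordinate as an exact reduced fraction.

T1 scale by (3, 3): (-2, 4) → (-6, 12)
T2 shear: x ← x − 2·y: (-6, 12) → (-30, 12)
T3 scale by (3/2, -1): (-30, 12) → (-45, -12)
T4 translate by (6, 3): (-45, -12) → (-39, -9)
T5 scale by (3/2, 3/2): (-39, -9) → (-117/2, -27/2)
T6 reflect across x = 0: (-117/2, -27/2) → (117/2, -27/2)

T(p) = (117/2, -27/2)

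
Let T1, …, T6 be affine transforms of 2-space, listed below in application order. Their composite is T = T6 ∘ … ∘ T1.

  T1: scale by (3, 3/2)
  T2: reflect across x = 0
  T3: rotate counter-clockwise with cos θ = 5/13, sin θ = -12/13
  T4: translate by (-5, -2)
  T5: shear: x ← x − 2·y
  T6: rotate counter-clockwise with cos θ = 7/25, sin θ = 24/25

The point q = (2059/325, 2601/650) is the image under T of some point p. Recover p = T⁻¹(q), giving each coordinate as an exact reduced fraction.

p = (-1, -1/3)

T1 = [3 0 0; 0 3/2 0; 0 0 1]
T2·T1 = [-3 0 0; 0 3/2 0; 0 0 1]
T3·…·T1 = [-15/13 18/13 0; 36/13 15/26 0; 0 0 1]
T4·…·T1 = [-15/13 18/13 -5; 36/13 15/26 -2; 0 0 1]
T5·…·T1 = [-87/13 3/13 -1; 36/13 15/26 -2; 0 0 1]
T6·…·T1 = [-1473/325 -159/325 41/25; -1836/325 249/650 -38/25; 0 0 1]
det M = -9/2; M⁻¹ = [-83/975 -106/975 -1/39; -408/325 982/975 140/39; 0 0 1]
M⁻¹ · (2059/325, 2601/650)ᵀ = (-1, -1/3)ᵀ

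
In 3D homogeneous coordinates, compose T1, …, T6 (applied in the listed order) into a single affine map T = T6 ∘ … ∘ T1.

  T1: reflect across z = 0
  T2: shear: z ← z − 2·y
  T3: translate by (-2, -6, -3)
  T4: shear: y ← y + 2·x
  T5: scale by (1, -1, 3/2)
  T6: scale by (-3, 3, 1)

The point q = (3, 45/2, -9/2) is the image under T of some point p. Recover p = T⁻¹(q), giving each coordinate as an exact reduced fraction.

T1 = [1 0 0 0; 0 1 0 0; 0 0 -1 0; 0 0 0 1]
T2·T1 = [1 0 0 0; 0 1 0 0; 0 -2 -1 0; 0 0 0 1]
T3·…·T1 = [1 0 0 -2; 0 1 0 -6; 0 -2 -1 -3; 0 0 0 1]
T4·…·T1 = [1 0 0 -2; 2 1 0 -10; 0 -2 -1 -3; 0 0 0 1]
T5·…·T1 = [1 0 0 -2; -2 -1 0 10; 0 -3 -3/2 -9/2; 0 0 0 1]
T6·…·T1 = [-3 0 0 6; -6 -3 0 30; 0 -3 -3/2 -9/2; 0 0 0 1]
det M = -27/2; M⁻¹ = [-1/3 0 0 2; 2/3 -1/3 0 6; -4/3 2/3 -2/3 -15; 0 0 0 1]
M⁻¹ · (3, 45/2, -9/2)ᵀ = (1, 1/2, -1)ᵀ

p = (1, 1/2, -1)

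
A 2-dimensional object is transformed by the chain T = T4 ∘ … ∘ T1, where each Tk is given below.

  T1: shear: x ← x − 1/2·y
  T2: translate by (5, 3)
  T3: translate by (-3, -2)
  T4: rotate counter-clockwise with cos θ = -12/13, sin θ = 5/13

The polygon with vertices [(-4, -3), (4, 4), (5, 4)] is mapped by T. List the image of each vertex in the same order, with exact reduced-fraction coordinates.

T1 shear: x ← x − 1/2·y: (-4, -3) → (-5/2, -3); (4, 4) → (2, 4); (5, 4) → (3, 4)
T2 translate by (5, 3): (-5/2, -3) → (5/2, 0); (2, 4) → (7, 7); (3, 4) → (8, 7)
T3 translate by (-3, -2): (5/2, 0) → (-1/2, -2); (7, 7) → (4, 5); (8, 7) → (5, 5)
T4 rotate counter-clockwise with cos θ = -12/13, sin θ = 5/13: (-1/2, -2) → (16/13, 43/26); (4, 5) → (-73/13, -40/13); (5, 5) → (-85/13, -35/13)

image vertices: (16/13, 43/26), (-73/13, -40/13), (-85/13, -35/13)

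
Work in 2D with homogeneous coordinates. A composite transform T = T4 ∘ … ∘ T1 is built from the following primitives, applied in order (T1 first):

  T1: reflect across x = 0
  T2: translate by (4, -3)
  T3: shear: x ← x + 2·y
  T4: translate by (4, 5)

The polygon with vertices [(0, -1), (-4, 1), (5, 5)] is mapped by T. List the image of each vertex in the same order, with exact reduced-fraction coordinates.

image vertices: (0, 1), (8, 3), (7, 7)

T1 reflect across x = 0: (0, -1) → (0, -1); (-4, 1) → (4, 1); (5, 5) → (-5, 5)
T2 translate by (4, -3): (0, -1) → (4, -4); (4, 1) → (8, -2); (-5, 5) → (-1, 2)
T3 shear: x ← x + 2·y: (4, -4) → (-4, -4); (8, -2) → (4, -2); (-1, 2) → (3, 2)
T4 translate by (4, 5): (-4, -4) → (0, 1); (4, -2) → (8, 3); (3, 2) → (7, 7)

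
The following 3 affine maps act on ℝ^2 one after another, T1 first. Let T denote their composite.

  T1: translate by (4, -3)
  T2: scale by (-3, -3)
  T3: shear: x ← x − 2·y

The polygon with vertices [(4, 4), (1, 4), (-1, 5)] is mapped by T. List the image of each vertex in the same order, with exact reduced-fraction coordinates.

T1 translate by (4, -3): (4, 4) → (8, 1); (1, 4) → (5, 1); (-1, 5) → (3, 2)
T2 scale by (-3, -3): (8, 1) → (-24, -3); (5, 1) → (-15, -3); (3, 2) → (-9, -6)
T3 shear: x ← x − 2·y: (-24, -3) → (-18, -3); (-15, -3) → (-9, -3); (-9, -6) → (3, -6)

image vertices: (-18, -3), (-9, -3), (3, -6)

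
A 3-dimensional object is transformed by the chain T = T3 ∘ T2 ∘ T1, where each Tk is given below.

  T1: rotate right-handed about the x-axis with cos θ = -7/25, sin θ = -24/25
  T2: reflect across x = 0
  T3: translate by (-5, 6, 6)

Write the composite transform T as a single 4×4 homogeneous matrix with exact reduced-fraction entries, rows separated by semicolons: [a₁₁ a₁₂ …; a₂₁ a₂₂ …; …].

T1 = [1 0 0 0; 0 -7/25 24/25 0; 0 -24/25 -7/25 0; 0 0 0 1]
T2·T1 = [-1 0 0 0; 0 -7/25 24/25 0; 0 -24/25 -7/25 0; 0 0 0 1]
T3·…·T1 = [-1 0 0 -5; 0 -7/25 24/25 6; 0 -24/25 -7/25 6; 0 0 0 1]

T = [-1 0 0 -5; 0 -7/25 24/25 6; 0 -24/25 -7/25 6; 0 0 0 1]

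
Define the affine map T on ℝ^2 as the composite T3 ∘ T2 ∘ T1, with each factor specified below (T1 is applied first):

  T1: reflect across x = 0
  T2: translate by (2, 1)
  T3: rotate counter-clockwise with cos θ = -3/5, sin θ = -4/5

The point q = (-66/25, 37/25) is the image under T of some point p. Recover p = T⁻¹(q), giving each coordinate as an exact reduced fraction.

p = (8/5, -4)

T1 = [-1 0 0; 0 1 0; 0 0 1]
T2·T1 = [-1 0 2; 0 1 1; 0 0 1]
T3·…·T1 = [3/5 4/5 -2/5; 4/5 -3/5 -11/5; 0 0 1]
det M = -1; M⁻¹ = [3/5 4/5 2; 4/5 -3/5 -1; 0 0 1]
M⁻¹ · (-66/25, 37/25)ᵀ = (8/5, -4)ᵀ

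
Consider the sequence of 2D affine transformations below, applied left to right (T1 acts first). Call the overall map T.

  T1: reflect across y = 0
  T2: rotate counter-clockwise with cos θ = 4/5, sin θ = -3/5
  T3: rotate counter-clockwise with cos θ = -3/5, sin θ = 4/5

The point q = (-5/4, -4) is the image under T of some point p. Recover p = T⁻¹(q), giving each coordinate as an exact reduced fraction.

p = (-4, -5/4)

T1 = [1 0 0; 0 -1 0; 0 0 1]
T2·T1 = [4/5 -3/5 0; -3/5 -4/5 0; 0 0 1]
T3·…·T1 = [0 1 0; 1 0 0; 0 0 1]
det M = -1; M⁻¹ = [0 1 0; 1 0 0; 0 0 1]
M⁻¹ · (-5/4, -4)ᵀ = (-4, -5/4)ᵀ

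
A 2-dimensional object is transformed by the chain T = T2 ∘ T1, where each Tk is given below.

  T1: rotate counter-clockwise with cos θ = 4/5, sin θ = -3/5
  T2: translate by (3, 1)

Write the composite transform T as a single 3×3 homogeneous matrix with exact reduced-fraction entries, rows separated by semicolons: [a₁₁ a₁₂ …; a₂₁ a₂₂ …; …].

T = [4/5 3/5 3; -3/5 4/5 1; 0 0 1]

T1 = [4/5 3/5 0; -3/5 4/5 0; 0 0 1]
T2·T1 = [4/5 3/5 3; -3/5 4/5 1; 0 0 1]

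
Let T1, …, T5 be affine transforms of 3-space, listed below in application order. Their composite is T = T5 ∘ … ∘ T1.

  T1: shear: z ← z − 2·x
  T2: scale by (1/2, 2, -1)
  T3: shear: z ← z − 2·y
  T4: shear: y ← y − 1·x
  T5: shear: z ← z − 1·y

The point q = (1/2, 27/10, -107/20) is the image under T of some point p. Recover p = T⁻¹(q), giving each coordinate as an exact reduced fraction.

p = (1, 8/5, -7/4)

T1 = [1 0 0 0; 0 1 0 0; -2 0 1 0; 0 0 0 1]
T2·T1 = [1/2 0 0 0; 0 2 0 0; 2 0 -1 0; 0 0 0 1]
T3·…·T1 = [1/2 0 0 0; 0 2 0 0; 2 -4 -1 0; 0 0 0 1]
T4·…·T1 = [1/2 0 0 0; -1/2 2 0 0; 2 -4 -1 0; 0 0 0 1]
T5·…·T1 = [1/2 0 0 0; -1/2 2 0 0; 5/2 -6 -1 0; 0 0 0 1]
det M = -1; M⁻¹ = [2 0 0 0; 1/2 1/2 0 0; 2 -3 -1 0; 0 0 0 1]
M⁻¹ · (1/2, 27/10, -107/20)ᵀ = (1, 8/5, -7/4)ᵀ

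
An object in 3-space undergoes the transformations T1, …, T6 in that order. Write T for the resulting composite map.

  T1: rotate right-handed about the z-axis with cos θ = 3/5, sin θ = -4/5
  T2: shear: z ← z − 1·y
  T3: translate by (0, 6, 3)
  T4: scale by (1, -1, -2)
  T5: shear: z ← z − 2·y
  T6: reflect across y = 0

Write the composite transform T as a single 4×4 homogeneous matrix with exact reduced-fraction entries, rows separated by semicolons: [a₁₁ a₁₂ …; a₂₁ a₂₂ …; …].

T1 = [3/5 4/5 0 0; -4/5 3/5 0 0; 0 0 1 0; 0 0 0 1]
T2·T1 = [3/5 4/5 0 0; -4/5 3/5 0 0; 4/5 -3/5 1 0; 0 0 0 1]
T3·…·T1 = [3/5 4/5 0 0; -4/5 3/5 0 6; 4/5 -3/5 1 3; 0 0 0 1]
T4·…·T1 = [3/5 4/5 0 0; 4/5 -3/5 0 -6; -8/5 6/5 -2 -6; 0 0 0 1]
T5·…·T1 = [3/5 4/5 0 0; 4/5 -3/5 0 -6; -16/5 12/5 -2 6; 0 0 0 1]
T6·…·T1 = [3/5 4/5 0 0; -4/5 3/5 0 6; -16/5 12/5 -2 6; 0 0 0 1]

T = [3/5 4/5 0 0; -4/5 3/5 0 6; -16/5 12/5 -2 6; 0 0 0 1]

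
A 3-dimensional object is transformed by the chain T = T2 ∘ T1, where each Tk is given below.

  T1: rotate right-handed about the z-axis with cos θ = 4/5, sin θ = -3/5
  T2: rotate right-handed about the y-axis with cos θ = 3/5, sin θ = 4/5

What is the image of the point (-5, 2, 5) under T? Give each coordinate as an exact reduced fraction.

T1 rotate right-handed about the z-axis with cos θ = 4/5, sin θ = -3/5: (-5, 2, 5) → (-14/5, 23/5, 5)
T2 rotate right-handed about the y-axis with cos θ = 3/5, sin θ = 4/5: (-14/5, 23/5, 5) → (58/25, 23/5, 131/25)

T(p) = (58/25, 23/5, 131/25)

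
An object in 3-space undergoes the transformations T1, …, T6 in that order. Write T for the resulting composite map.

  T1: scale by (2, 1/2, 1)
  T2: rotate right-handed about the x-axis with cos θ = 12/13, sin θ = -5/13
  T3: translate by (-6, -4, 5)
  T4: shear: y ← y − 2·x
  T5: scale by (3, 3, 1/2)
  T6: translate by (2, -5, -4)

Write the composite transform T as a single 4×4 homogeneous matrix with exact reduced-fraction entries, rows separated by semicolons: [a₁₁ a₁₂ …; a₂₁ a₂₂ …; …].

T1 = [2 0 0 0; 0 1/2 0 0; 0 0 1 0; 0 0 0 1]
T2·T1 = [2 0 0 0; 0 6/13 5/13 0; 0 -5/26 12/13 0; 0 0 0 1]
T3·…·T1 = [2 0 0 -6; 0 6/13 5/13 -4; 0 -5/26 12/13 5; 0 0 0 1]
T4·…·T1 = [2 0 0 -6; -4 6/13 5/13 8; 0 -5/26 12/13 5; 0 0 0 1]
T5·…·T1 = [6 0 0 -18; -12 18/13 15/13 24; 0 -5/52 6/13 5/2; 0 0 0 1]
T6·…·T1 = [6 0 0 -16; -12 18/13 15/13 19; 0 -5/52 6/13 -3/2; 0 0 0 1]

T = [6 0 0 -16; -12 18/13 15/13 19; 0 -5/52 6/13 -3/2; 0 0 0 1]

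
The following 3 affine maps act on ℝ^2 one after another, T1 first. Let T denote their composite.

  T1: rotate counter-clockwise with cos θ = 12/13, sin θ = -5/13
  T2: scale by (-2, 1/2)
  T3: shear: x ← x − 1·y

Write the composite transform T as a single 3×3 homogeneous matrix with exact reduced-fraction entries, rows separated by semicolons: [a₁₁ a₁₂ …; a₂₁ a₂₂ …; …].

T1 = [12/13 5/13 0; -5/13 12/13 0; 0 0 1]
T2·T1 = [-24/13 -10/13 0; -5/26 6/13 0; 0 0 1]
T3·…·T1 = [-43/26 -16/13 0; -5/26 6/13 0; 0 0 1]

T = [-43/26 -16/13 0; -5/26 6/13 0; 0 0 1]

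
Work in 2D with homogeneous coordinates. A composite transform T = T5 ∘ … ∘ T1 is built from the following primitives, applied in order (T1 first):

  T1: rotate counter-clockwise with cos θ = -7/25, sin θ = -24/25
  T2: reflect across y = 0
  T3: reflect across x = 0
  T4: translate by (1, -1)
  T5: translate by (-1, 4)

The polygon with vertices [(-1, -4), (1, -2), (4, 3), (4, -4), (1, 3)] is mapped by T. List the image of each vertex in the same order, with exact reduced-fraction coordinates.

image vertices: (89/25, 23/25), (11/5, 17/5), (-44/25, 192/25), (124/25, 143/25), (-13/5, 24/5)

T1 rotate counter-clockwise with cos θ = -7/25, sin θ = -24/25: (-1, -4) → (-89/25, 52/25); (1, -2) → (-11/5, -2/5); (4, 3) → (44/25, -117/25); (4, -4) → (-124/25, -68/25); (1, 3) → (13/5, -9/5)
T2 reflect across y = 0: (-89/25, 52/25) → (-89/25, -52/25); (-11/5, -2/5) → (-11/5, 2/5); (44/25, -117/25) → (44/25, 117/25); (-124/25, -68/25) → (-124/25, 68/25); (13/5, -9/5) → (13/5, 9/5)
T3 reflect across x = 0: (-89/25, -52/25) → (89/25, -52/25); (-11/5, 2/5) → (11/5, 2/5); (44/25, 117/25) → (-44/25, 117/25); (-124/25, 68/25) → (124/25, 68/25); (13/5, 9/5) → (-13/5, 9/5)
T4 translate by (1, -1): (89/25, -52/25) → (114/25, -77/25); (11/5, 2/5) → (16/5, -3/5); (-44/25, 117/25) → (-19/25, 92/25); (124/25, 68/25) → (149/25, 43/25); (-13/5, 9/5) → (-8/5, 4/5)
T5 translate by (-1, 4): (114/25, -77/25) → (89/25, 23/25); (16/5, -3/5) → (11/5, 17/5); (-19/25, 92/25) → (-44/25, 192/25); (149/25, 43/25) → (124/25, 143/25); (-8/5, 4/5) → (-13/5, 24/5)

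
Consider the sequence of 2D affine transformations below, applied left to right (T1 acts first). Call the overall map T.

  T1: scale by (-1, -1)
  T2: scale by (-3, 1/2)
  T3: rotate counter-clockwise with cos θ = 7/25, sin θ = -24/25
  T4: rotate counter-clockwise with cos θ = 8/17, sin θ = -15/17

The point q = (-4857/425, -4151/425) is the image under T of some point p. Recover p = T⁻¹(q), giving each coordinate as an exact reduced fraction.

p = (5, 2)

T1 = [-1 0 0; 0 -1 0; 0 0 1]
T2·T1 = [3 0 0; 0 -1/2 0; 0 0 1]
T3·…·T1 = [21/25 -12/25 0; -72/25 -7/50 0; 0 0 1]
T4·…·T1 = [-912/425 -297/850 0; -891/425 152/425 0; 0 0 1]
det M = -3/2; M⁻¹ = [-304/1275 -99/425 0; -594/425 608/425 0; 0 0 1]
M⁻¹ · (-4857/425, -4151/425)ᵀ = (5, 2)ᵀ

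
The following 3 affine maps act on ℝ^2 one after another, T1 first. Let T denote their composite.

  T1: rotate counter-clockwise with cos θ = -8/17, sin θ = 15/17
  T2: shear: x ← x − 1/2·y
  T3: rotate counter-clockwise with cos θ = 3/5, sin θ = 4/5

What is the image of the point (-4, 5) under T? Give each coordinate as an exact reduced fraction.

T1 rotate counter-clockwise with cos θ = -8/17, sin θ = 15/17: (-4, 5) → (-43/17, -100/17)
T2 shear: x ← x − 1/2·y: (-43/17, -100/17) → (7/17, -100/17)
T3 rotate counter-clockwise with cos θ = 3/5, sin θ = 4/5: (7/17, -100/17) → (421/85, -16/5)

T(p) = (421/85, -16/5)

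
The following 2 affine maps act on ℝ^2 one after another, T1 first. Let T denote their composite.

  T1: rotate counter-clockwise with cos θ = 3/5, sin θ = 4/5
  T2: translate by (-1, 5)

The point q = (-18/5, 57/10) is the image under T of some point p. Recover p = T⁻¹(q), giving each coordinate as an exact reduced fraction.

T1 = [3/5 -4/5 0; 4/5 3/5 0; 0 0 1]
T2·T1 = [3/5 -4/5 -1; 4/5 3/5 5; 0 0 1]
det M = 1; M⁻¹ = [3/5 4/5 -17/5; -4/5 3/5 -19/5; 0 0 1]
M⁻¹ · (-18/5, 57/10)ᵀ = (-1, 5/2)ᵀ

p = (-1, 5/2)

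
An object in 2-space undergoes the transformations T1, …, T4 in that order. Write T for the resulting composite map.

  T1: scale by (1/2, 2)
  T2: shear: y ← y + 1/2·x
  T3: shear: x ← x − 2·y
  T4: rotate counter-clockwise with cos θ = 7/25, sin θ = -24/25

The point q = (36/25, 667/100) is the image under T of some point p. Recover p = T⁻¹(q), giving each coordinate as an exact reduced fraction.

T1 = [1/2 0 0; 0 2 0; 0 0 1]
T2·T1 = [1/2 0 0; 1/4 2 0; 0 0 1]
T3·…·T1 = [0 -4 0; 1/4 2 0; 0 0 1]
T4·…·T1 = [6/25 4/5 0; 7/100 22/5 0; 0 0 1]
det M = 1; M⁻¹ = [22/5 -4/5 0; -7/100 6/25 0; 0 0 1]
M⁻¹ · (36/25, 667/100)ᵀ = (1, 3/2)ᵀ

p = (1, 3/2)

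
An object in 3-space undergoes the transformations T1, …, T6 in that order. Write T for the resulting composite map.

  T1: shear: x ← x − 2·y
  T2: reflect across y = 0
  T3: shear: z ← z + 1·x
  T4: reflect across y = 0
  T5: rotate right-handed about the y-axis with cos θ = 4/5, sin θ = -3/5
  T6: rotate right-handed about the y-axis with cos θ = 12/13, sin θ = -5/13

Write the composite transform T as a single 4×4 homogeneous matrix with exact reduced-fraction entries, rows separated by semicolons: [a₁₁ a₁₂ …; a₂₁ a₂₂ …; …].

T1 = [1 -2 0 0; 0 1 0 0; 0 0 1 0; 0 0 0 1]
T2·T1 = [1 -2 0 0; 0 -1 0 0; 0 0 1 0; 0 0 0 1]
T3·…·T1 = [1 -2 0 0; 0 -1 0 0; 1 -2 1 0; 0 0 0 1]
T4·…·T1 = [1 -2 0 0; 0 1 0 0; 1 -2 1 0; 0 0 0 1]
T5·…·T1 = [1/5 -2/5 -3/5 0; 0 1 0 0; 7/5 -14/5 4/5 0; 0 0 0 1]
T6·…·T1 = [-23/65 46/65 -56/65 0; 0 1 0 0; 89/65 -178/65 33/65 0; 0 0 0 1]

T = [-23/65 46/65 -56/65 0; 0 1 0 0; 89/65 -178/65 33/65 0; 0 0 0 1]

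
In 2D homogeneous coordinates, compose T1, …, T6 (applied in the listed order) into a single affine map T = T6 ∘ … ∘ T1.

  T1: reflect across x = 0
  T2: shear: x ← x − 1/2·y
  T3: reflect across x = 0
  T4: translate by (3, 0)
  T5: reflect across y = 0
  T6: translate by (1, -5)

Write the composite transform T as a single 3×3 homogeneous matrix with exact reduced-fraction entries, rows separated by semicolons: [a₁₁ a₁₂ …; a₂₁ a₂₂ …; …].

T = [1 1/2 4; 0 -1 -5; 0 0 1]

T1 = [-1 0 0; 0 1 0; 0 0 1]
T2·T1 = [-1 -1/2 0; 0 1 0; 0 0 1]
T3·…·T1 = [1 1/2 0; 0 1 0; 0 0 1]
T4·…·T1 = [1 1/2 3; 0 1 0; 0 0 1]
T5·…·T1 = [1 1/2 3; 0 -1 0; 0 0 1]
T6·…·T1 = [1 1/2 4; 0 -1 -5; 0 0 1]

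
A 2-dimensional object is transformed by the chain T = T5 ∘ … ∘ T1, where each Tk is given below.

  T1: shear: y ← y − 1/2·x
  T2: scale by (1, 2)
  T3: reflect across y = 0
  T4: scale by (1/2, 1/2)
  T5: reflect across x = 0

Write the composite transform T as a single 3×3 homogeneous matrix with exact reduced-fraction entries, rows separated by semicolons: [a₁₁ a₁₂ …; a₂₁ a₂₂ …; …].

T1 = [1 0 0; -1/2 1 0; 0 0 1]
T2·T1 = [1 0 0; -1 2 0; 0 0 1]
T3·…·T1 = [1 0 0; 1 -2 0; 0 0 1]
T4·…·T1 = [1/2 0 0; 1/2 -1 0; 0 0 1]
T5·…·T1 = [-1/2 0 0; 1/2 -1 0; 0 0 1]

T = [-1/2 0 0; 1/2 -1 0; 0 0 1]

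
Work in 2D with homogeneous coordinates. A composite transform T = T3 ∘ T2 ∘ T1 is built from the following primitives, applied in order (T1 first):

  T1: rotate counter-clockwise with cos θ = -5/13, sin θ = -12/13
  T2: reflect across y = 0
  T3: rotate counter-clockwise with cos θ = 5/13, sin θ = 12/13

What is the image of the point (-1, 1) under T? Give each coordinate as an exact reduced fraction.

T(p) = (1, 1)

T1 rotate counter-clockwise with cos θ = -5/13, sin θ = -12/13: (-1, 1) → (17/13, 7/13)
T2 reflect across y = 0: (17/13, 7/13) → (17/13, -7/13)
T3 rotate counter-clockwise with cos θ = 5/13, sin θ = 12/13: (17/13, -7/13) → (1, 1)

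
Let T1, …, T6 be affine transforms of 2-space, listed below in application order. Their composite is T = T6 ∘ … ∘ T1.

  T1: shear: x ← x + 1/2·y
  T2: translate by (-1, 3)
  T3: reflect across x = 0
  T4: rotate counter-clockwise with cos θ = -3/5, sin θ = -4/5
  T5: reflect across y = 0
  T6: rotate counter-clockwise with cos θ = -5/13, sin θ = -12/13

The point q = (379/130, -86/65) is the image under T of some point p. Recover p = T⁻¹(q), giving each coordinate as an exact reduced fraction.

p = (-1, -1)

T1 = [1 1/2 0; 0 1 0; 0 0 1]
T2·T1 = [1 1/2 -1; 0 1 3; 0 0 1]
T3·…·T1 = [-1 -1/2 1; 0 1 3; 0 0 1]
T4·…·T1 = [3/5 11/10 9/5; 4/5 -1/5 -13/5; 0 0 1]
T5·…·T1 = [3/5 11/10 9/5; -4/5 1/5 13/5; 0 0 1]
T6·…·T1 = [-63/65 -31/130 111/65; -16/65 -71/65 -173/65; 0 0 1]
det M = 1; M⁻¹ = [-71/65 31/130 5/2; 16/65 -63/65 -3; 0 0 1]
M⁻¹ · (379/130, -86/65)ᵀ = (-1, -1)ᵀ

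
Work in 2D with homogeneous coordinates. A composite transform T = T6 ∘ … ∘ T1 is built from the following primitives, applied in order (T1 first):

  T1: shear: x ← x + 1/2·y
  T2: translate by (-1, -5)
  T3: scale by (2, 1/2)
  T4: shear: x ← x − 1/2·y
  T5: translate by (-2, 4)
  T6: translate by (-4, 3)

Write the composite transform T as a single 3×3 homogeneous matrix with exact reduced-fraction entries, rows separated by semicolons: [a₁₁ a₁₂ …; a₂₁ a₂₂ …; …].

T = [2 3/4 -27/4; 0 1/2 9/2; 0 0 1]

T1 = [1 1/2 0; 0 1 0; 0 0 1]
T2·T1 = [1 1/2 -1; 0 1 -5; 0 0 1]
T3·…·T1 = [2 1 -2; 0 1/2 -5/2; 0 0 1]
T4·…·T1 = [2 3/4 -3/4; 0 1/2 -5/2; 0 0 1]
T5·…·T1 = [2 3/4 -11/4; 0 1/2 3/2; 0 0 1]
T6·…·T1 = [2 3/4 -27/4; 0 1/2 9/2; 0 0 1]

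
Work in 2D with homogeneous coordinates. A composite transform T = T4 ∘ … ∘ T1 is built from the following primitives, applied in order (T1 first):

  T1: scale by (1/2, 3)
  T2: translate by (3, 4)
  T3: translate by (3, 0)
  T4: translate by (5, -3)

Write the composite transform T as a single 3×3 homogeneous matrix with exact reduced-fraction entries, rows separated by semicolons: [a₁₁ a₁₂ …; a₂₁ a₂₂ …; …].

T = [1/2 0 11; 0 3 1; 0 0 1]

T1 = [1/2 0 0; 0 3 0; 0 0 1]
T2·T1 = [1/2 0 3; 0 3 4; 0 0 1]
T3·…·T1 = [1/2 0 6; 0 3 4; 0 0 1]
T4·…·T1 = [1/2 0 11; 0 3 1; 0 0 1]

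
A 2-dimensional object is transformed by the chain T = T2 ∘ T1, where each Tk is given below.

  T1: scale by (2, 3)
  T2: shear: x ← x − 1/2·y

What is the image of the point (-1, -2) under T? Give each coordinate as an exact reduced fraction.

T1 scale by (2, 3): (-1, -2) → (-2, -6)
T2 shear: x ← x − 1/2·y: (-2, -6) → (1, -6)

T(p) = (1, -6)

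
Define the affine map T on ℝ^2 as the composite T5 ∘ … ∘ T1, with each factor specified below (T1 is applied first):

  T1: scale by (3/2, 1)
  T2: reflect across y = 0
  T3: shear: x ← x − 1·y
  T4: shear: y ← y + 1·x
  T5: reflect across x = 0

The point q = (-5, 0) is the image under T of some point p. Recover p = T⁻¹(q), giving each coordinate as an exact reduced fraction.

T1 = [3/2 0 0; 0 1 0; 0 0 1]
T2·T1 = [3/2 0 0; 0 -1 0; 0 0 1]
T3·…·T1 = [3/2 1 0; 0 -1 0; 0 0 1]
T4·…·T1 = [3/2 1 0; 3/2 0 0; 0 0 1]
T5·…·T1 = [-3/2 -1 0; 3/2 0 0; 0 0 1]
det M = 3/2; M⁻¹ = [0 2/3 0; -1 -1 0; 0 0 1]
M⁻¹ · (-5, 0)ᵀ = (0, 5)ᵀ

p = (0, 5)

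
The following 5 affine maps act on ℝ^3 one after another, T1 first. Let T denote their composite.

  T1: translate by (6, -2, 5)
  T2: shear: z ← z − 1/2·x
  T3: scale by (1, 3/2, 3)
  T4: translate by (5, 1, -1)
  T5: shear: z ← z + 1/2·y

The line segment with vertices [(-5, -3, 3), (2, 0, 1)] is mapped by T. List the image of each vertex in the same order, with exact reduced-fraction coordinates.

T1 translate by (6, -2, 5): (-5, -3, 3) → (1, -5, 8); (2, 0, 1) → (8, -2, 6)
T2 shear: z ← z − 1/2·x: (1, -5, 8) → (1, -5, 15/2); (8, -2, 6) → (8, -2, 2)
T3 scale by (1, 3/2, 3): (1, -5, 15/2) → (1, -15/2, 45/2); (8, -2, 2) → (8, -3, 6)
T4 translate by (5, 1, -1): (1, -15/2, 45/2) → (6, -13/2, 43/2); (8, -3, 6) → (13, -2, 5)
T5 shear: z ← z + 1/2·y: (6, -13/2, 43/2) → (6, -13/2, 73/4); (13, -2, 5) → (13, -2, 4)

image vertices: (6, -13/2, 73/4), (13, -2, 4)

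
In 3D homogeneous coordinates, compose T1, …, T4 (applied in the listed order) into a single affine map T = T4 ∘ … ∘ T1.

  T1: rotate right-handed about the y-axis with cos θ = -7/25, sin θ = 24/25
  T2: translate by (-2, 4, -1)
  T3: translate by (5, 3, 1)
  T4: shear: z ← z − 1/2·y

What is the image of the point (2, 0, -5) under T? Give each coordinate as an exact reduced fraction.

T(p) = (-59/25, 7, -201/50)

T1 rotate right-handed about the y-axis with cos θ = -7/25, sin θ = 24/25: (2, 0, -5) → (-134/25, 0, -13/25)
T2 translate by (-2, 4, -1): (-134/25, 0, -13/25) → (-184/25, 4, -38/25)
T3 translate by (5, 3, 1): (-184/25, 4, -38/25) → (-59/25, 7, -13/25)
T4 shear: z ← z − 1/2·y: (-59/25, 7, -13/25) → (-59/25, 7, -201/50)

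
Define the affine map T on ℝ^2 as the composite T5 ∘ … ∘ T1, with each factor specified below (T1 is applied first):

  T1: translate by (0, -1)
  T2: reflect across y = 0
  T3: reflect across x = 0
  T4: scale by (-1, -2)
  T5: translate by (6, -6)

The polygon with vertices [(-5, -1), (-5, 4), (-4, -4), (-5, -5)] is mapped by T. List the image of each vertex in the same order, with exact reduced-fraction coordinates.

T1 translate by (0, -1): (-5, -1) → (-5, -2); (-5, 4) → (-5, 3); (-4, -4) → (-4, -5); (-5, -5) → (-5, -6)
T2 reflect across y = 0: (-5, -2) → (-5, 2); (-5, 3) → (-5, -3); (-4, -5) → (-4, 5); (-5, -6) → (-5, 6)
T3 reflect across x = 0: (-5, 2) → (5, 2); (-5, -3) → (5, -3); (-4, 5) → (4, 5); (-5, 6) → (5, 6)
T4 scale by (-1, -2): (5, 2) → (-5, -4); (5, -3) → (-5, 6); (4, 5) → (-4, -10); (5, 6) → (-5, -12)
T5 translate by (6, -6): (-5, -4) → (1, -10); (-5, 6) → (1, 0); (-4, -10) → (2, -16); (-5, -12) → (1, -18)

image vertices: (1, -10), (1, 0), (2, -16), (1, -18)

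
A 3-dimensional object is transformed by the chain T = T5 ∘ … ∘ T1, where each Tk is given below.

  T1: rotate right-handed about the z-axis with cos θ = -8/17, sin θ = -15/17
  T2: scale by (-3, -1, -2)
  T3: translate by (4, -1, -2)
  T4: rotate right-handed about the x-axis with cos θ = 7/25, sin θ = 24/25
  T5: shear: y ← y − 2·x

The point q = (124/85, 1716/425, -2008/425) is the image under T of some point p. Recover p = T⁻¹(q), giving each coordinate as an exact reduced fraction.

T1 = [-8/17 15/17 0 0; -15/17 -8/17 0 0; 0 0 1 0; 0 0 0 1]
T2·T1 = [24/17 -45/17 0 0; 15/17 8/17 0 0; 0 0 -2 0; 0 0 0 1]
T3·…·T1 = [24/17 -45/17 0 4; 15/17 8/17 0 -1; 0 0 -2 -2; 0 0 0 1]
T4·…·T1 = [24/17 -45/17 0 4; 21/85 56/425 48/25 41/25; 72/85 192/425 -14/25 -38/25; 0 0 0 1]
T5·…·T1 = [24/17 -45/17 0 4; -219/85 2306/425 48/25 -159/25; 72/85 192/425 -14/25 -38/25; 0 0 0 1]
det M = -6; M⁻¹ = [166/255 21/85 72/85 13/51; -13/425 56/425 192/425 28/17; 24/25 12/25 -7/50 -1; 0 0 0 1]
M⁻¹ · (124/85, 1716/425, -2008/425)ᵀ = (-9/5, 0, 3)ᵀ

p = (-9/5, 0, 3)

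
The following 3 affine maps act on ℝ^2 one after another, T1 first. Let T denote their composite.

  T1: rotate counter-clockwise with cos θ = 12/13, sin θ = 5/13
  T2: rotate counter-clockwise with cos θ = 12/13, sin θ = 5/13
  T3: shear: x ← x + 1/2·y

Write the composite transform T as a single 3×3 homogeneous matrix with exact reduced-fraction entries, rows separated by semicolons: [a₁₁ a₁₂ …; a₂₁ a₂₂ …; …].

T = [179/169 -121/338 0; 120/169 119/169 0; 0 0 1]

T1 = [12/13 -5/13 0; 5/13 12/13 0; 0 0 1]
T2·T1 = [119/169 -120/169 0; 120/169 119/169 0; 0 0 1]
T3·…·T1 = [179/169 -121/338 0; 120/169 119/169 0; 0 0 1]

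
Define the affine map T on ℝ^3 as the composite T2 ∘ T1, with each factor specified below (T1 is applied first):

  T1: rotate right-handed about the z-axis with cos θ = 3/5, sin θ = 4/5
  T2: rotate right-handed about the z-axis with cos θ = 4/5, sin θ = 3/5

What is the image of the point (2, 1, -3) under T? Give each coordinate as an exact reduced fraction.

T1 rotate right-handed about the z-axis with cos θ = 3/5, sin θ = 4/5: (2, 1, -3) → (2/5, 11/5, -3)
T2 rotate right-handed about the z-axis with cos θ = 4/5, sin θ = 3/5: (2/5, 11/5, -3) → (-1, 2, -3)

T(p) = (-1, 2, -3)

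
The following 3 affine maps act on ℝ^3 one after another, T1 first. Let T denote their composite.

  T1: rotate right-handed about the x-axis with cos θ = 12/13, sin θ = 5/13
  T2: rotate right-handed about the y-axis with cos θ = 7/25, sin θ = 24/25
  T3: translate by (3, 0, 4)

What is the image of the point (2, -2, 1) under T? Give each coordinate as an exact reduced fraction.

T1 rotate right-handed about the x-axis with cos θ = 12/13, sin θ = 5/13: (2, -2, 1) → (2, -29/13, 2/13)
T2 rotate right-handed about the y-axis with cos θ = 7/25, sin θ = 24/25: (2, -29/13, 2/13) → (46/65, -29/13, -122/65)
T3 translate by (3, 0, 4): (46/65, -29/13, -122/65) → (241/65, -29/13, 138/65)

T(p) = (241/65, -29/13, 138/65)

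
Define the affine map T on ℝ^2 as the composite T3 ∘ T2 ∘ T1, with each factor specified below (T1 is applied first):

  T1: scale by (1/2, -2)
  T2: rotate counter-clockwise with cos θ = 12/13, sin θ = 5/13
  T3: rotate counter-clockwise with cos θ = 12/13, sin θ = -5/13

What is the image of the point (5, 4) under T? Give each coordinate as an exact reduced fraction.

T1 scale by (1/2, -2): (5, 4) → (5/2, -8)
T2 rotate counter-clockwise with cos θ = 12/13, sin θ = 5/13: (5/2, -8) → (70/13, -167/26)
T3 rotate counter-clockwise with cos θ = 12/13, sin θ = -5/13: (70/13, -167/26) → (5/2, -8)

T(p) = (5/2, -8)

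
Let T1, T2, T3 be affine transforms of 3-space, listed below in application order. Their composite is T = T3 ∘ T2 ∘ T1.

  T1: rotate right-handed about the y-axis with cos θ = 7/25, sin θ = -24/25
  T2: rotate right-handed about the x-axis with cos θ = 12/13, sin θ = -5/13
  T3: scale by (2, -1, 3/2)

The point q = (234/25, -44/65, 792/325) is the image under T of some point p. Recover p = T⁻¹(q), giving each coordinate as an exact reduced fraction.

p = (3, 0, -4)

T1 = [7/25 0 -24/25 0; 0 1 0 0; 24/25 0 7/25 0; 0 0 0 1]
T2·T1 = [7/25 0 -24/25 0; 24/65 12/13 7/65 0; 288/325 -5/13 84/325 0; 0 0 0 1]
T3·…·T1 = [14/25 0 -48/25 0; -24/65 -12/13 -7/65 0; 432/325 -15/26 126/325 0; 0 0 0 1]
det M = -3; M⁻¹ = [7/50 -24/65 192/325 0; 0 -12/13 -10/39 0; -12/25 -7/65 56/325 0; 0 0 0 1]
M⁻¹ · (234/25, -44/65, 792/325)ᵀ = (3, 0, -4)ᵀ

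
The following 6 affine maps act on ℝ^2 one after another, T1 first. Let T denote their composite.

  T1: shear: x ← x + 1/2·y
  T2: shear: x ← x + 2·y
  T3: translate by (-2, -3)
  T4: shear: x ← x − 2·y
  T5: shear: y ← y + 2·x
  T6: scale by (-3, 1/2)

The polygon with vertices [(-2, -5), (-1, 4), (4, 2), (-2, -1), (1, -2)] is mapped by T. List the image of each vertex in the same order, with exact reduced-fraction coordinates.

T1 shear: x ← x + 1/2·y: (-2, -5) → (-9/2, -5); (-1, 4) → (1, 4); (4, 2) → (5, 2); (-2, -1) → (-5/2, -1); (1, -2) → (0, -2)
T2 shear: x ← x + 2·y: (-9/2, -5) → (-29/2, -5); (1, 4) → (9, 4); (5, 2) → (9, 2); (-5/2, -1) → (-9/2, -1); (0, -2) → (-4, -2)
T3 translate by (-2, -3): (-29/2, -5) → (-33/2, -8); (9, 4) → (7, 1); (9, 2) → (7, -1); (-9/2, -1) → (-13/2, -4); (-4, -2) → (-6, -5)
T4 shear: x ← x − 2·y: (-33/2, -8) → (-1/2, -8); (7, 1) → (5, 1); (7, -1) → (9, -1); (-13/2, -4) → (3/2, -4); (-6, -5) → (4, -5)
T5 shear: y ← y + 2·x: (-1/2, -8) → (-1/2, -9); (5, 1) → (5, 11); (9, -1) → (9, 17); (3/2, -4) → (3/2, -1); (4, -5) → (4, 3)
T6 scale by (-3, 1/2): (-1/2, -9) → (3/2, -9/2); (5, 11) → (-15, 11/2); (9, 17) → (-27, 17/2); (3/2, -1) → (-9/2, -1/2); (4, 3) → (-12, 3/2)

image vertices: (3/2, -9/2), (-15, 11/2), (-27, 17/2), (-9/2, -1/2), (-12, 3/2)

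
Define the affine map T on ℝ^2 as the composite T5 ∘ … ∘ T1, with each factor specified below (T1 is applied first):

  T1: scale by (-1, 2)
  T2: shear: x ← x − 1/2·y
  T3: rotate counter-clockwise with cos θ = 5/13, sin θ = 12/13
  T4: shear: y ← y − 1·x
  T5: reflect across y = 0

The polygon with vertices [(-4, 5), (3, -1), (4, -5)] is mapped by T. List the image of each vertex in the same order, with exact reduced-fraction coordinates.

image vertices: (-125/13, -163/13), (14/13, 48/13), (125/13, 163/13)

T1 scale by (-1, 2): (-4, 5) → (4, 10); (3, -1) → (-3, -2); (4, -5) → (-4, -10)
T2 shear: x ← x − 1/2·y: (4, 10) → (-1, 10); (-3, -2) → (-2, -2); (-4, -10) → (1, -10)
T3 rotate counter-clockwise with cos θ = 5/13, sin θ = 12/13: (-1, 10) → (-125/13, 38/13); (-2, -2) → (14/13, -34/13); (1, -10) → (125/13, -38/13)
T4 shear: y ← y − 1·x: (-125/13, 38/13) → (-125/13, 163/13); (14/13, -34/13) → (14/13, -48/13); (125/13, -38/13) → (125/13, -163/13)
T5 reflect across y = 0: (-125/13, 163/13) → (-125/13, -163/13); (14/13, -48/13) → (14/13, 48/13); (125/13, -163/13) → (125/13, 163/13)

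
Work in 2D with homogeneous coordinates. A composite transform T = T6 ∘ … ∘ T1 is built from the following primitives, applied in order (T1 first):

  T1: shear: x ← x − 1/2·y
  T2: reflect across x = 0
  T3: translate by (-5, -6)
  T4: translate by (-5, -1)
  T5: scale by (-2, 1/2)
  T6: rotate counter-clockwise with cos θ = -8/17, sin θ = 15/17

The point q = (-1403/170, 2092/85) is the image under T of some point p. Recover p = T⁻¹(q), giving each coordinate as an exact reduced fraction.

p = (2, -8/5)

T1 = [1 -1/2 0; 0 1 0; 0 0 1]
T2·T1 = [-1 1/2 0; 0 1 0; 0 0 1]
T3·…·T1 = [-1 1/2 -5; 0 1 -6; 0 0 1]
T4·…·T1 = [-1 1/2 -10; 0 1 -7; 0 0 1]
T5·…·T1 = [2 -1 20; 0 1/2 -7/2; 0 0 1]
T6·…·T1 = [-16/17 1/34 -215/34; 30/17 -19/17 328/17; 0 0 1]
det M = 1; M⁻¹ = [-19/17 -1/34 -13/2; -30/17 -16/17 7; 0 0 1]
M⁻¹ · (-1403/170, 2092/85)ᵀ = (2, -8/5)ᵀ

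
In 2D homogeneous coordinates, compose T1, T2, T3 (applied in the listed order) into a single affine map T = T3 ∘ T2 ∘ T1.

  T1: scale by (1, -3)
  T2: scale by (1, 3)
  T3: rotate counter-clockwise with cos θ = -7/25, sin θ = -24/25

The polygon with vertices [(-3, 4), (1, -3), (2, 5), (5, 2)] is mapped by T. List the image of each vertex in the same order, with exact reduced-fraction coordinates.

image vertices: (-843/25, 324/25), (641/25, -213/25), (-1094/25, 267/25), (-467/25, 6/25)

T1 scale by (1, -3): (-3, 4) → (-3, -12); (1, -3) → (1, 9); (2, 5) → (2, -15); (5, 2) → (5, -6)
T2 scale by (1, 3): (-3, -12) → (-3, -36); (1, 9) → (1, 27); (2, -15) → (2, -45); (5, -6) → (5, -18)
T3 rotate counter-clockwise with cos θ = -7/25, sin θ = -24/25: (-3, -36) → (-843/25, 324/25); (1, 27) → (641/25, -213/25); (2, -45) → (-1094/25, 267/25); (5, -18) → (-467/25, 6/25)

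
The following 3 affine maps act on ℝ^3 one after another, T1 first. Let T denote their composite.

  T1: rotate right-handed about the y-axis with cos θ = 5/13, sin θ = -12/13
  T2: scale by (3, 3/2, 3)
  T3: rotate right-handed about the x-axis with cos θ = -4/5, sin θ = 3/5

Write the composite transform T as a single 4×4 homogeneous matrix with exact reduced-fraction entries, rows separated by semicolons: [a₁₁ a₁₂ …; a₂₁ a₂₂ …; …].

T = [15/13 0 -36/13 0; -108/65 -6/5 -9/13 0; -144/65 9/10 -12/13 0; 0 0 0 1]

T1 = [5/13 0 -12/13 0; 0 1 0 0; 12/13 0 5/13 0; 0 0 0 1]
T2·T1 = [15/13 0 -36/13 0; 0 3/2 0 0; 36/13 0 15/13 0; 0 0 0 1]
T3·…·T1 = [15/13 0 -36/13 0; -108/65 -6/5 -9/13 0; -144/65 9/10 -12/13 0; 0 0 0 1]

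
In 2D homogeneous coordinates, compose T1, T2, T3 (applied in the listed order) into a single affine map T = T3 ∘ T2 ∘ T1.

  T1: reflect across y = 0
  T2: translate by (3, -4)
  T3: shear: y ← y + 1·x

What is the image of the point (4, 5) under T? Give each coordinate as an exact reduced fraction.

T(p) = (7, -2)

T1 reflect across y = 0: (4, 5) → (4, -5)
T2 translate by (3, -4): (4, -5) → (7, -9)
T3 shear: y ← y + 1·x: (7, -9) → (7, -2)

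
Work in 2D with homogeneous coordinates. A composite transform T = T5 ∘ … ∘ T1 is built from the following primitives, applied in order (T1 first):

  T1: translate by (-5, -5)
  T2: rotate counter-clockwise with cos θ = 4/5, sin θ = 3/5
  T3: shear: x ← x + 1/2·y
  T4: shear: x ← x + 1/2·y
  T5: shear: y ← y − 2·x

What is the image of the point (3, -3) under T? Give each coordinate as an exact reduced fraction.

T(p) = (-22/5, 6/5)

T1 translate by (-5, -5): (3, -3) → (-2, -8)
T2 rotate counter-clockwise with cos θ = 4/5, sin θ = 3/5: (-2, -8) → (16/5, -38/5)
T3 shear: x ← x + 1/2·y: (16/5, -38/5) → (-3/5, -38/5)
T4 shear: x ← x + 1/2·y: (-3/5, -38/5) → (-22/5, -38/5)
T5 shear: y ← y − 2·x: (-22/5, -38/5) → (-22/5, 6/5)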